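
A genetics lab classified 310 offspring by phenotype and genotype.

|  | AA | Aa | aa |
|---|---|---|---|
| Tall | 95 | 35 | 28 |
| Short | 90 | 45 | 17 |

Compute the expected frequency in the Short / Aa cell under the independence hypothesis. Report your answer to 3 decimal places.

39.226

Row total (Short) = 152; column total (Aa) = 80; grand total N = 310.
Expected count = (row total × column total) / N = 152 × 80 / 310 = 39.226.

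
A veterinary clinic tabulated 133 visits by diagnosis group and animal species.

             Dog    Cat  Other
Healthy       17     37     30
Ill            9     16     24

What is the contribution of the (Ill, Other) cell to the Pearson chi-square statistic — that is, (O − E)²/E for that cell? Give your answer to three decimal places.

0.847

Row total (Ill) = 49; column total (Other) = 54; N = 133.
Expected count E = 49 × 54 / 133 = 19.8947.
Contribution = (O − E)²/E = (24 − 19.8947)² / 19.8947 = 0.847.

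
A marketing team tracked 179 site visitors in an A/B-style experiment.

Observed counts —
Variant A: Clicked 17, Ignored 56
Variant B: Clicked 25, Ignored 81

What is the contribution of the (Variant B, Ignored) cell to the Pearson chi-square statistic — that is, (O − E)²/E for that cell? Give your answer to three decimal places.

0.000

Row total (Variant B) = 106; column total (Ignored) = 137; N = 179.
Expected count E = 106 × 137 / 179 = 81.1285.
Contribution = (O − E)²/E = (81 − 81.1285)² / 81.1285 = 0.000.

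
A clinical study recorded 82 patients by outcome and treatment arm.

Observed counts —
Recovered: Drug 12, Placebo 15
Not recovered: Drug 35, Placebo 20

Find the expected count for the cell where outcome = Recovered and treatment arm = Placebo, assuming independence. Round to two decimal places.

11.52

Row total (Recovered) = 27; column total (Placebo) = 35; grand total N = 82.
Expected count = (row total × column total) / N = 27 × 35 / 82 = 11.52.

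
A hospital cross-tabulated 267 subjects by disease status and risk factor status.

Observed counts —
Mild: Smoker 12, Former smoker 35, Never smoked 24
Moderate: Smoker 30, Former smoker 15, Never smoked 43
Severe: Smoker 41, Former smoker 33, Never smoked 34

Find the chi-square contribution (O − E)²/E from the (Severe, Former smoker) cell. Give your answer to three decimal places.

0.010

Row total (Severe) = 108; column total (Former smoker) = 83; N = 267.
Expected count E = 108 × 83 / 267 = 33.5730.
Contribution = (O − E)²/E = (33 − 33.5730)² / 33.5730 = 0.010.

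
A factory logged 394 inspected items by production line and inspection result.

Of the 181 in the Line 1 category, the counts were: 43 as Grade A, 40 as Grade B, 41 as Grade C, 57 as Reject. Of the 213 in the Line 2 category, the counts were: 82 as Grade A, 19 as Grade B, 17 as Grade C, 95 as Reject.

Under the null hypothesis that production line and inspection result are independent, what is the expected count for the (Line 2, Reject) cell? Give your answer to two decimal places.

Row total (Line 2) = 213; column total (Reject) = 152; grand total N = 394.
Expected count = (row total × column total) / N = 213 × 152 / 394 = 82.17.

82.17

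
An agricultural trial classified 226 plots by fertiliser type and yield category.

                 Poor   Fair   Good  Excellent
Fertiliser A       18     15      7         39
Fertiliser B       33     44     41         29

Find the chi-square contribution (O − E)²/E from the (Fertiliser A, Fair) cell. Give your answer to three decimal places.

Row total (Fertiliser A) = 79; column total (Fair) = 59; N = 226.
Expected count E = 79 × 59 / 226 = 20.6239.
Contribution = (O − E)²/E = (15 − 20.6239)² / 20.6239 = 1.534.

1.534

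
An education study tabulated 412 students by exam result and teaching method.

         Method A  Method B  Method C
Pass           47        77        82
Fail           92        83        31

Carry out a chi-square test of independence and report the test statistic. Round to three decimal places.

Row totals: 206, 206. Column totals: 139, 160, 113. Grand total N = 412.
Expected counts (row total × column total / N):
  Pass, Method A: 206×139/412 = 69.5000
  Pass, Method B: 206×160/412 = 80.0000
  Pass, Method C: 206×113/412 = 56.5000
  Fail, Method A: 206×139/412 = 69.5000
  Fail, Method B: 206×160/412 = 80.0000
  Fail, Method C: 206×113/412 = 56.5000
Contributions (O − E)²/E:
  (47 − 69.5000)²/69.5000 = 7.2842
  (77 − 80.0000)²/80.0000 = 0.1125
  (82 − 56.5000)²/56.5000 = 11.5088
  (92 − 69.5000)²/69.5000 = 7.2842
  (83 − 80.0000)²/80.0000 = 0.1125
  (31 − 56.5000)²/56.5000 = 11.5088
χ² = 7.2842 + 0.1125 + 11.5088 + 7.2842 + 0.1125 + 11.5088 = 37.811

37.811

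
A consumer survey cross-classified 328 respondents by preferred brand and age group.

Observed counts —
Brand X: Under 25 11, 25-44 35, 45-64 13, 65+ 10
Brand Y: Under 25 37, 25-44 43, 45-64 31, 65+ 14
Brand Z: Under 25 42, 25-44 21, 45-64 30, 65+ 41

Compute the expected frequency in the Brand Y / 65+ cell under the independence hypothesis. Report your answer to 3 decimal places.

Row total (Brand Y) = 125; column total (65+) = 65; grand total N = 328.
Expected count = (row total × column total) / N = 125 × 65 / 328 = 24.771.

24.771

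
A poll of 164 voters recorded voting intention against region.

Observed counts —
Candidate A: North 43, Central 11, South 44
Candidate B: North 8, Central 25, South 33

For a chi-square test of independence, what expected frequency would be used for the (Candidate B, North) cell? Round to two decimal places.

Row total (Candidate B) = 66; column total (North) = 51; grand total N = 164.
Expected count = (row total × column total) / N = 66 × 51 / 164 = 20.52.

20.52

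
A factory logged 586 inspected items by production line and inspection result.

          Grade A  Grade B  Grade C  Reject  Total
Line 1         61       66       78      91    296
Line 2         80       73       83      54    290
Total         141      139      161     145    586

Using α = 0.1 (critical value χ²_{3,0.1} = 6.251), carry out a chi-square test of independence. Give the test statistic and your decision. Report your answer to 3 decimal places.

Grand total N = 586.
Expected counts (row total × column total / N):
  Line 1, Grade A: 296×141/586 = 71.2218
  Line 1, Grade B: 296×139/586 = 70.2116
  Line 1, Grade C: 296×161/586 = 81.3242
  Line 1, Reject: 296×145/586 = 73.2423
  Line 2, Grade A: 290×141/586 = 69.7782
  Line 2, Grade B: 290×139/586 = 68.7884
  Line 2, Grade C: 290×161/586 = 79.6758
  Line 2, Reject: 290×145/586 = 71.7577
Contributions (O − E)²/E:
  (61 − 71.2218)²/71.2218 = 1.4670
  (66 − 70.2116)²/70.2116 = 0.2526
  (78 − 81.3242)²/81.3242 = 0.1359
  (91 − 73.2423)²/73.2423 = 4.3054
  (80 − 69.7782)²/69.7782 = 1.4974
  (73 − 68.7884)²/68.7884 = 0.2579
  (83 − 79.6758)²/79.6758 = 0.1387
  (54 − 71.7577)²/71.7577 = 4.3945
χ² = 1.4670 + 0.2526 + 0.1359 + 4.3054 + 1.4974 + 0.2579 + 0.1387 + 4.3945 = 12.449
df = (2−1)(4−1) = 3. Since 12.449 > 6.251, reject the null hypothesis of independence at α = 0.1.

12.449; reject H₀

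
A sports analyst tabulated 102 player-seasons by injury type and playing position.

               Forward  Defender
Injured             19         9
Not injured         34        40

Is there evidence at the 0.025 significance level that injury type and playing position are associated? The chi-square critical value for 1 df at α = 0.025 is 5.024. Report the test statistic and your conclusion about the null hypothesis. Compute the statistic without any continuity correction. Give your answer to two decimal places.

3.91; fail to reject H₀

Row totals: 28, 74. Column totals: 53, 49. Grand total N = 102.
Expected counts (row total × column total / N):
  Injured, Forward: 28×53/102 = 14.549
  Injured, Defender: 28×49/102 = 13.451
  Not injured, Forward: 74×53/102 = 38.451
  Not injured, Defender: 74×49/102 = 35.549
Contributions (O − E)²/E:
  (19 − 14.549)²/14.549 = 1.3617
  (9 − 13.451)²/13.451 = 1.4729
  (34 − 38.451)²/38.451 = 0.5152
  (40 − 35.549)²/35.549 = 0.5573
χ² = 1.3617 + 1.4729 + 0.5152 + 0.5573 = 3.91
df = (2−1)(2−1) = 1. Since 3.91 < 5.024, fail to reject the null hypothesis of independence at α = 0.025.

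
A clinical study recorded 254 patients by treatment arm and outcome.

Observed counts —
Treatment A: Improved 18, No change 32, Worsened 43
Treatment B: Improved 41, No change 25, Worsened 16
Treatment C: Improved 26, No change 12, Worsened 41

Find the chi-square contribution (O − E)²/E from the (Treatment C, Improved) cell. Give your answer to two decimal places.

Row total (Treatment C) = 79; column total (Improved) = 85; N = 254.
Expected count E = 79 × 85 / 254 = 26.437.
Contribution = (O − E)²/E = (26 − 26.437)² / 26.437 = 0.01.

0.01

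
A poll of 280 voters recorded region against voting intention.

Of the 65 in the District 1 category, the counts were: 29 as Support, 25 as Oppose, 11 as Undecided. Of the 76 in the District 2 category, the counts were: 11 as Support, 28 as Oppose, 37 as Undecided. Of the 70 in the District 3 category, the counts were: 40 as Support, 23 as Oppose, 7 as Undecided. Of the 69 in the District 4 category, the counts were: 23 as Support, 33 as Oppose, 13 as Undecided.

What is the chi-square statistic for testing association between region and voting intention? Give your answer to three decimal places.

48.437

Row totals: 65, 76, 70, 69. Column totals: 103, 109, 68. Grand total N = 280.
Expected counts (row total × column total / N):
  District 1, Support: 65×103/280 = 23.9107
  District 1, Oppose: 65×109/280 = 25.3036
  District 1, Undecided: 65×68/280 = 15.7857
  District 2, Support: 76×103/280 = 27.9571
  District 2, Oppose: 76×109/280 = 29.5857
  District 2, Undecided: 76×68/280 = 18.4571
  District 3, Support: 70×103/280 = 25.7500
  District 3, Oppose: 70×109/280 = 27.2500
  District 3, Undecided: 70×68/280 = 17.0000
  District 4, Support: 69×103/280 = 25.3821
  District 4, Oppose: 69×109/280 = 26.8607
  District 4, Undecided: 69×68/280 = 16.7571
Contributions (O − E)²/E:
  (29 − 23.9107)²/23.9107 = 1.0832
  (25 − 25.3036)²/25.3036 = 0.0036
  (11 − 15.7857)²/15.7857 = 1.4509
  (11 − 27.9571)²/27.9571 = 10.2852
  (28 − 29.5857)²/29.5857 = 0.0850
  (37 − 18.4571)²/18.4571 = 18.6291
  (40 − 25.7500)²/25.7500 = 7.8859
  (23 − 27.2500)²/27.2500 = 0.6628
  (7 − 17.0000)²/17.0000 = 5.8824
  (23 − 25.3821)²/25.3821 = 0.2236
  (33 − 26.8607)²/26.8607 = 1.4032
  (13 − 16.7571)²/16.7571 = 0.8424
χ² = 1.0832 + 0.0036 + 1.4509 + 10.2852 + 0.0850 + 18.6291 + 7.8859 + 0.6628 + 5.8824 + 0.2236 + 1.4032 + 0.8424 = 48.437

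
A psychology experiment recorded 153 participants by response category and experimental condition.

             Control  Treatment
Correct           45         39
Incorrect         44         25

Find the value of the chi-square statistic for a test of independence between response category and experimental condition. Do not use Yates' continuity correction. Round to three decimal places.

Row totals: 84, 69. Column totals: 89, 64. Grand total N = 153.
Expected counts (row total × column total / N):
  Correct, Control: 84×89/153 = 48.8627
  Correct, Treatment: 84×64/153 = 35.1373
  Incorrect, Control: 69×89/153 = 40.1373
  Incorrect, Treatment: 69×64/153 = 28.8627
Contributions (O − E)²/E:
  (45 − 48.8627)²/48.8627 = 0.3054
  (39 − 35.1373)²/35.1373 = 0.4246
  (44 − 40.1373)²/40.1373 = 0.3717
  (25 − 28.8627)²/28.8627 = 0.5169
χ² = 0.3054 + 0.4246 + 0.3717 + 0.5169 = 1.619

1.619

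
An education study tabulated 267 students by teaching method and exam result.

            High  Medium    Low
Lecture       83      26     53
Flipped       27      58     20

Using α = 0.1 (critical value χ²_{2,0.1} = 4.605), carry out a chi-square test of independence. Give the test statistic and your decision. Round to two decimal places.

Row totals: 162, 105. Column totals: 110, 84, 73. Grand total N = 267.
Expected counts (row total × column total / N):
  Lecture, High: 162×110/267 = 66.742
  Lecture, Medium: 162×84/267 = 50.966
  Lecture, Low: 162×73/267 = 44.292
  Flipped, High: 105×110/267 = 43.258
  Flipped, Medium: 105×84/267 = 33.034
  Flipped, Low: 105×73/267 = 28.708
Contributions (O − E)²/E:
  (83 − 66.742)²/66.742 = 3.9604
  (26 − 50.966)²/50.966 = 12.2297
  (53 − 44.292)²/44.292 = 1.7120
  (27 − 43.258)²/43.258 = 6.1104
  (58 − 33.034)²/33.034 = 18.8685
  (20 − 28.708)²/28.708 = 2.6414
χ² = 3.9604 + 12.2297 + 1.7120 + 6.1104 + 18.8685 + 2.6414 = 45.52
df = (2−1)(3−1) = 2. Since 45.52 > 4.605, reject the null hypothesis of independence at α = 0.1.

45.52; reject H₀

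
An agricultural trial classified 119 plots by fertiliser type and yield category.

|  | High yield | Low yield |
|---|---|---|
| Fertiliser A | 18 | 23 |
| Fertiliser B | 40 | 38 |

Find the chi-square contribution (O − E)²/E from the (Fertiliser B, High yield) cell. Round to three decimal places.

0.103

Row total (Fertiliser B) = 78; column total (High yield) = 58; N = 119.
Expected count E = 78 × 58 / 119 = 38.0168.
Contribution = (O − E)²/E = (40 − 38.0168)² / 38.0168 = 0.103.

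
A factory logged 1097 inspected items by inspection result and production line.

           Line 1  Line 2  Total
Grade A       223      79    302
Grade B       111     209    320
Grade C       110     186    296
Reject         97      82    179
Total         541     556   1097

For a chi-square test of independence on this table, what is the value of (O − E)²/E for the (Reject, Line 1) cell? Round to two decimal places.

Row total (Reject) = 179; column total (Line 1) = 541; N = 1097.
Expected count E = 179 × 541 / 1097 = 88.276.
Contribution = (O − E)²/E = (97 − 88.276)² / 88.276 = 0.86.

0.86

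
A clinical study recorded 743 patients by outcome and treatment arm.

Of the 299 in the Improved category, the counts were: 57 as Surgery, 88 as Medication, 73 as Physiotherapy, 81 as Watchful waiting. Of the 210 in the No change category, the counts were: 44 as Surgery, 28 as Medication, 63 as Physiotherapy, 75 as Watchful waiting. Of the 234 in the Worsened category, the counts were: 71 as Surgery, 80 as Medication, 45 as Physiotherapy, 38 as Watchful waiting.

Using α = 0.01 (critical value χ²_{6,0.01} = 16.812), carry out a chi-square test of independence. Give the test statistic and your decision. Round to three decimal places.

49.367; reject H₀

Row totals: 299, 210, 234. Column totals: 172, 196, 181, 194. Grand total N = 743.
Expected counts (row total × column total / N):
  Improved, Surgery: 299×172/743 = 69.2167
  Improved, Medication: 299×196/743 = 78.8748
  Improved, Physiotherapy: 299×181/743 = 72.8385
  Improved, Watchful waiting: 299×194/743 = 78.0700
  No change, Surgery: 210×172/743 = 48.6137
  No change, Medication: 210×196/743 = 55.3970
  No change, Physiotherapy: 210×181/743 = 51.1575
  No change, Watchful waiting: 210×194/743 = 54.8318
  Worsened, Surgery: 234×172/743 = 54.1696
  Worsened, Medication: 234×196/743 = 61.7281
  Worsened, Physiotherapy: 234×181/743 = 57.0040
  Worsened, Watchful waiting: 234×194/743 = 61.0983
Contributions (O − E)²/E:
  (57 − 69.2167)²/69.2167 = 2.1562
  (88 − 78.8748)²/78.8748 = 1.0557
  (73 − 72.8385)²/72.8385 = 0.0004
  (81 − 78.0700)²/78.0700 = 0.1100
  (44 − 48.6137)²/48.6137 = 0.4379
  (28 − 55.3970)²/55.3970 = 13.5494
  (63 − 51.1575)²/51.1575 = 2.7414
  (75 − 54.8318)²/54.8318 = 7.4183
  (71 − 54.1696)²/54.1696 = 5.2292
  (80 − 61.7281)²/61.7281 = 5.4086
  (45 − 57.0040)²/57.0040 = 2.5278
  (38 − 61.0983)²/61.0983 = 8.7323
χ² = 2.1562 + 1.0557 + 0.0004 + 0.1100 + 0.4379 + 13.5494 + 2.7414 + 7.4183 + 5.2292 + 5.4086 + 2.5278 + 8.7323 = 49.367
df = (3−1)(4−1) = 6. Since 49.367 > 16.812, reject the null hypothesis of independence at α = 0.01.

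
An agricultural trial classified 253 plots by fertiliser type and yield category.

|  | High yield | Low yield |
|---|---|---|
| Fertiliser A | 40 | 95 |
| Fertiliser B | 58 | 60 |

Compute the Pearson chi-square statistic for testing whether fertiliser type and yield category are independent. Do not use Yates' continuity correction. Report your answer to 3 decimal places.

10.113

Row totals: 135, 118. Column totals: 98, 155. Grand total N = 253.
Expected counts (row total × column total / N):
  Fertiliser A, High yield: 135×98/253 = 52.2925
  Fertiliser A, Low yield: 135×155/253 = 82.7075
  Fertiliser B, High yield: 118×98/253 = 45.7075
  Fertiliser B, Low yield: 118×155/253 = 72.2925
Contributions (O − E)²/E:
  (40 − 52.2925)²/52.2925 = 2.8896
  (95 − 82.7075)²/82.7075 = 1.8270
  (58 − 45.7075)²/45.7075 = 3.3059
  (60 − 72.2925)²/72.2925 = 2.0902
χ² = 2.8896 + 1.8270 + 3.3059 + 2.0902 = 10.113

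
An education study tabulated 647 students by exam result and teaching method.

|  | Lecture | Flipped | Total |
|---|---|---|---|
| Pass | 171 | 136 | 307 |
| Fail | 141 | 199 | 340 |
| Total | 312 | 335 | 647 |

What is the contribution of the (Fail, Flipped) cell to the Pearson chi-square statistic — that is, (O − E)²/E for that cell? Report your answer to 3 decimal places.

2.994

Row total (Fail) = 340; column total (Flipped) = 335; N = 647.
Expected count E = 340 × 335 / 647 = 176.0433.
Contribution = (O − E)²/E = (199 − 176.0433)² / 176.0433 = 2.994.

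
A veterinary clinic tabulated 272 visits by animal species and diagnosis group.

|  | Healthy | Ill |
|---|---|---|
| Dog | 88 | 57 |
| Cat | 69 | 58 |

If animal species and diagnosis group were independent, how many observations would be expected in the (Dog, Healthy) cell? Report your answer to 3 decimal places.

Row total (Dog) = 145; column total (Healthy) = 157; grand total N = 272.
Expected count = (row total × column total) / N = 145 × 157 / 272 = 83.695.

83.695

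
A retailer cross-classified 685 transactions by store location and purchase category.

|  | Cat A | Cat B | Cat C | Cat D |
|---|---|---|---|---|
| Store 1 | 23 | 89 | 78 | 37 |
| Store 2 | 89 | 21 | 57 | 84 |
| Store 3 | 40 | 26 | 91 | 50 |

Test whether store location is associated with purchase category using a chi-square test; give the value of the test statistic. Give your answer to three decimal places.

Row totals: 227, 251, 207. Column totals: 152, 136, 226, 171. Grand total N = 685.
Expected counts (row total × column total / N):
  Store 1, Cat A: 227×152/685 = 50.3708
  Store 1, Cat B: 227×136/685 = 45.0686
  Store 1, Cat C: 227×226/685 = 74.8934
  Store 1, Cat D: 227×171/685 = 56.6672
  Store 2, Cat A: 251×152/685 = 55.6964
  Store 2, Cat B: 251×136/685 = 49.8336
  Store 2, Cat C: 251×226/685 = 82.8117
  Store 2, Cat D: 251×171/685 = 62.6584
  Store 3, Cat A: 207×152/685 = 45.9328
  Store 3, Cat B: 207×136/685 = 41.0978
  Store 3, Cat C: 207×226/685 = 68.2949
  Store 3, Cat D: 207×171/685 = 51.6745
Contributions (O − E)²/E:
  (23 − 50.3708)²/50.3708 = 14.8729
  (89 − 45.0686)²/45.0686 = 42.8229
  (78 − 74.8934)²/74.8934 = 0.1289
  (37 − 56.6672)²/56.6672 = 6.8258
  (89 − 55.6964)²/55.6964 = 19.9139
  (21 − 49.8336)²/49.8336 = 16.6831
  (57 − 82.8117)²/82.8117 = 8.0453
  (84 − 62.6584)²/62.6584 = 7.2690
  (40 − 45.9328)²/45.9328 = 0.7663
  (26 − 41.0978)²/41.0978 = 5.5464
  (91 − 68.2949)²/68.2949 = 7.5485
  (50 − 51.6745)²/51.6745 = 0.0543
χ² = 14.8729 + 42.8229 + 0.1289 + 6.8258 + 19.9139 + 16.6831 + 8.0453 + 7.2690 + 0.7663 + 5.5464 + 7.5485 + 0.0543 = 130.477

130.477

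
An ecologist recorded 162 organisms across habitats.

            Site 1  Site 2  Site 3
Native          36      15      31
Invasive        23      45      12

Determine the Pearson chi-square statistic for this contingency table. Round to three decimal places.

Row totals: 82, 80. Column totals: 59, 60, 43. Grand total N = 162.
Expected counts (row total × column total / N):
  Native, Site 1: 82×59/162 = 29.8642
  Native, Site 2: 82×60/162 = 30.3704
  Native, Site 3: 82×43/162 = 21.7654
  Invasive, Site 1: 80×59/162 = 29.1358
  Invasive, Site 2: 80×60/162 = 29.6296
  Invasive, Site 3: 80×43/162 = 21.2346
Contributions (O − E)²/E:
  (36 − 29.8642)²/29.8642 = 1.2606
  (15 − 30.3704)²/30.3704 = 7.7789
  (31 − 21.7654)²/21.7654 = 3.9180
  (23 − 29.1358)²/29.1358 = 1.2922
  (45 − 29.6296)²/29.6296 = 7.9734
  (12 − 21.2346)²/21.2346 = 4.0160
χ² = 1.2606 + 7.7789 + 3.9180 + 1.2922 + 7.9734 + 4.0160 = 26.239

26.239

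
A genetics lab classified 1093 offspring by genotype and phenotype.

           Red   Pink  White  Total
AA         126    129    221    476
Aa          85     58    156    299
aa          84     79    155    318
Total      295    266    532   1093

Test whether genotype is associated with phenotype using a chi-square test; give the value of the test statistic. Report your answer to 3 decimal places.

6.086

Grand total N = 1093.
Expected counts (row total × column total / N):
  AA, Red: 476×295/1093 = 128.4721
  AA, Pink: 476×266/1093 = 115.8426
  AA, White: 476×532/1093 = 231.6853
  Aa, Red: 299×295/1093 = 80.6999
  Aa, Pink: 299×266/1093 = 72.7667
  Aa, White: 299×532/1093 = 145.5334
  aa, Red: 318×295/1093 = 85.8280
  aa, Pink: 318×266/1093 = 77.3907
  aa, White: 318×532/1093 = 154.7813
Contributions (O − E)²/E:
  (126 − 128.4721)²/128.4721 = 0.0476
  (129 − 115.8426)²/115.8426 = 1.4944
  (221 − 231.6853)²/231.6853 = 0.4928
  (85 − 80.6999)²/80.6999 = 0.2291
  (58 − 72.7667)²/72.7667 = 2.9966
  (156 − 145.5334)²/145.5334 = 0.7527
  (84 − 85.8280)²/85.8280 = 0.0389
  (79 − 77.3907)²/77.3907 = 0.0335
  (155 − 154.7813)²/154.7813 = 0.0003
χ² = 0.0476 + 1.4944 + 0.4928 + 0.2291 + 2.9966 + 0.7527 + 0.0389 + 0.0335 + 0.0003 = 6.086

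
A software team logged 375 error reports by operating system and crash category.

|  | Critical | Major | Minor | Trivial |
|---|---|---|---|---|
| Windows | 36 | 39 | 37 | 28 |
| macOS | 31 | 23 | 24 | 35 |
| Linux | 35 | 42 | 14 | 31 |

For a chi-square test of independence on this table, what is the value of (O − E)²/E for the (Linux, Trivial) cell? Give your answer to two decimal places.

Row total (Linux) = 122; column total (Trivial) = 94; N = 375.
Expected count E = 122 × 94 / 375 = 30.581.
Contribution = (O − E)²/E = (31 − 30.581)² / 30.581 = 0.01.

0.01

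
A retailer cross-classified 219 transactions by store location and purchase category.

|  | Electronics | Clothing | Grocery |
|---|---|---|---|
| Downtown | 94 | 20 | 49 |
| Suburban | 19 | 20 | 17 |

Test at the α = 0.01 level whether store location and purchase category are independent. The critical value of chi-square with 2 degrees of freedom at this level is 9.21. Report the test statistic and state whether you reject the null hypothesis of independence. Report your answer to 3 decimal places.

17.097; reject H₀

Row totals: 163, 56. Column totals: 113, 40, 66. Grand total N = 219.
Expected counts (row total × column total / N):
  Downtown, Electronics: 163×113/219 = 84.10502
  Downtown, Clothing: 163×40/219 = 29.77169
  Downtown, Grocery: 163×66/219 = 49.12329
  Suburban, Electronics: 56×113/219 = 28.89498
  Suburban, Clothing: 56×40/219 = 10.22831
  Suburban, Grocery: 56×66/219 = 16.87671
Contributions (O − E)²/E:
  (94 − 84.10502)²/84.10502 = 1.1641
  (20 − 29.77169)²/29.77169 = 3.2073
  (49 − 49.12329)²/49.12329 = 0.0003
  (19 − 28.89498)²/28.89498 = 3.3885
  (20 − 10.22831)²/10.22831 = 9.3355
  (17 − 16.87671)²/16.87671 = 0.0009
χ² = 1.1641 + 3.2073 + 0.0003 + 3.3885 + 9.3355 + 0.0009 = 17.097
df = (2−1)(3−1) = 2. Since 17.097 > 9.21, reject the null hypothesis of independence at α = 0.01.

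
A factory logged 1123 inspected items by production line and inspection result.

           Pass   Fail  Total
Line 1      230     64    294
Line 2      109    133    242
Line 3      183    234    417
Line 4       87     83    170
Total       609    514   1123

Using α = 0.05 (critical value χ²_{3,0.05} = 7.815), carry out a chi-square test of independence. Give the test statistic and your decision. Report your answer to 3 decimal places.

95.084; reject H₀

Grand total N = 1123.
Expected counts (row total × column total / N):
  Line 1, Pass: 294×609/1123 = 159.43544
  Line 1, Fail: 294×514/1123 = 134.56456
  Line 2, Pass: 242×609/1123 = 131.23598
  Line 2, Fail: 242×514/1123 = 110.76402
  Line 3, Pass: 417×609/1123 = 226.13802
  Line 3, Fail: 417×514/1123 = 190.86198
  Line 4, Pass: 170×609/1123 = 92.19056
  Line 4, Fail: 170×514/1123 = 77.80944
Contributions (O − E)²/E:
  (230 − 159.43544)²/159.43544 = 31.2312
  (64 − 134.56456)²/134.56456 = 37.0035
  (109 − 131.23598)²/131.23598 = 3.7676
  (133 − 110.76402)²/110.76402 = 4.4639
  (183 − 226.13802)²/226.13802 = 8.2290
  (234 − 190.86198)²/190.86198 = 9.7499
  (87 − 92.19056)²/92.19056 = 0.2922
  (83 − 77.80944)²/77.80944 = 0.3463
χ² = 31.2312 + 37.0035 + 3.7676 + 4.4639 + 8.2290 + 9.7499 + 0.2922 + 0.3463 = 95.084
df = (4−1)(2−1) = 3. Since 95.084 > 7.815, reject the null hypothesis of independence at α = 0.05.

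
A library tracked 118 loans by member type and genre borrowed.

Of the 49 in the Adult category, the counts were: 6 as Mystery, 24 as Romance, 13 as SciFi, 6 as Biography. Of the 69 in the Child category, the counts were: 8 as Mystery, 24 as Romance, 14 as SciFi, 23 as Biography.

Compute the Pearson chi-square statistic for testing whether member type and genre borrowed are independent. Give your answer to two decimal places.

7.10

Row totals: 49, 69. Column totals: 14, 48, 27, 29. Grand total N = 118.
Expected counts (row total × column total / N):
  Adult, Mystery: 49×14/118 = 5.814
  Adult, Romance: 49×48/118 = 19.932
  Adult, SciFi: 49×27/118 = 11.212
  Adult, Biography: 49×29/118 = 12.042
  Child, Mystery: 69×14/118 = 8.186
  Child, Romance: 69×48/118 = 28.068
  Child, SciFi: 69×27/118 = 15.788
  Child, Biography: 69×29/118 = 16.958
Contributions (O − E)²/E:
  (6 − 5.814)²/5.814 = 0.0060
  (24 − 19.932)²/19.932 = 0.8303
  (13 − 11.212)²/11.212 = 0.2851
  (6 − 12.042)²/12.042 = 3.0315
  (8 − 8.186)²/8.186 = 0.0042
  (24 − 28.068)²/28.068 = 0.5896
  (14 − 15.788)²/15.788 = 0.2025
  (23 − 16.958)²/16.958 = 2.1527
χ² = 0.0060 + 0.8303 + 0.2851 + 3.0315 + 0.0042 + 0.5896 + 0.2025 + 2.1527 = 7.10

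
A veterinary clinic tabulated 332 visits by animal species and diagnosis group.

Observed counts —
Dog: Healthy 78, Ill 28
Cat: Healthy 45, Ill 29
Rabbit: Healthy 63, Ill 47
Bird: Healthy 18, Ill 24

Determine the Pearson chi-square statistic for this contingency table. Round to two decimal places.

13.54

Row totals: 106, 74, 110, 42. Column totals: 204, 128. Grand total N = 332.
Expected counts (row total × column total / N):
  Dog, Healthy: 106×204/332 = 65.133
  Dog, Ill: 106×128/332 = 40.867
  Cat, Healthy: 74×204/332 = 45.470
  Cat, Ill: 74×128/332 = 28.530
  Rabbit, Healthy: 110×204/332 = 67.590
  Rabbit, Ill: 110×128/332 = 42.410
  Bird, Healthy: 42×204/332 = 25.807
  Bird, Ill: 42×128/332 = 16.193
Contributions (O − E)²/E:
  (78 − 65.133)²/65.133 = 2.5419
  (28 − 40.867)²/40.867 = 4.0512
  (45 − 45.470)²/45.470 = 0.0049
  (29 − 28.530)²/28.530 = 0.0077
  (63 − 67.590)²/67.590 = 0.3117
  (47 − 42.410)²/42.410 = 0.4968
  (18 − 25.807)²/25.807 = 2.3617
  (24 − 16.193)²/16.193 = 3.7639
χ² = 2.5419 + 4.0512 + 0.0049 + 0.0077 + 0.3117 + 0.4968 + 2.3617 + 3.7639 = 13.54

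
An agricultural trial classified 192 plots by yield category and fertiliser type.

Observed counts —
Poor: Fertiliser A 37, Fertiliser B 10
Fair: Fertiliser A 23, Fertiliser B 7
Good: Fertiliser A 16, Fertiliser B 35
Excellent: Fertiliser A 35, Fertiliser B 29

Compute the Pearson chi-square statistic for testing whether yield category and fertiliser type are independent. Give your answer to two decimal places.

27.67

Row totals: 47, 30, 51, 64. Column totals: 111, 81. Grand total N = 192.
Expected counts (row total × column total / N):
  Poor, Fertiliser A: 47×111/192 = 27.172
  Poor, Fertiliser B: 47×81/192 = 19.828
  Fair, Fertiliser A: 30×111/192 = 17.344
  Fair, Fertiliser B: 30×81/192 = 12.656
  Good, Fertiliser A: 51×111/192 = 29.484
  Good, Fertiliser B: 51×81/192 = 21.516
  Excellent, Fertiliser A: 64×111/192 = 37.000
  Excellent, Fertiliser B: 64×81/192 = 27.000
Contributions (O − E)²/E:
  (37 − 27.172)²/27.172 = 3.5547
  (10 − 19.828)²/19.828 = 4.8714
  (23 − 17.344)²/17.344 = 1.8445
  (7 − 12.656)²/12.656 = 2.5277
  (16 − 29.484)²/29.484 = 6.1667
  (35 − 21.516)²/21.516 = 8.4504
  (35 − 37.000)²/37.000 = 0.1081
  (29 − 27.000)²/27.000 = 0.1481
χ² = 3.5547 + 4.8714 + 1.8445 + 2.5277 + 6.1667 + 8.4504 + 0.1081 + 0.1481 = 27.67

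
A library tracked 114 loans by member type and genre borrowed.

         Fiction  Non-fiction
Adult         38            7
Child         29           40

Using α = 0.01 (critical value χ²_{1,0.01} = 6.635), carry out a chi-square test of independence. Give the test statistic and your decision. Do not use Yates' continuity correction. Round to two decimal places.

20.22; reject H₀

Row totals: 45, 69. Column totals: 67, 47. Grand total N = 114.
Expected counts (row total × column total / N):
  Adult, Fiction: 45×67/114 = 26.447
  Adult, Non-fiction: 45×47/114 = 18.553
  Child, Fiction: 69×67/114 = 40.553
  Child, Non-fiction: 69×47/114 = 28.447
Contributions (O − E)²/E:
  (38 − 26.447)²/26.447 = 5.0468
  (7 − 18.553)²/18.553 = 7.1941
  (29 − 40.553)²/40.553 = 3.2913
  (40 − 28.447)²/28.447 = 4.6919
χ² = 5.0468 + 7.1941 + 3.2913 + 4.6919 = 20.22
df = (2−1)(2−1) = 1. Since 20.22 > 6.635, reject the null hypothesis of independence at α = 0.01.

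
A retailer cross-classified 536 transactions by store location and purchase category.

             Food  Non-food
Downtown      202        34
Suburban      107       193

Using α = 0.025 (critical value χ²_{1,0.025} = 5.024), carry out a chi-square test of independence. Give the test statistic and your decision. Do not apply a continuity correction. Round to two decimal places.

134.86; reject H₀

Row totals: 236, 300. Column totals: 309, 227. Grand total N = 536.
Expected counts (row total × column total / N):
  Downtown, Food: 236×309/536 = 136.052
  Downtown, Non-food: 236×227/536 = 99.948
  Suburban, Food: 300×309/536 = 172.948
  Suburban, Non-food: 300×227/536 = 127.052
Contributions (O − E)²/E:
  (202 − 136.052)²/136.052 = 31.9667
  (34 − 99.948)²/99.948 = 43.5140
  (107 − 172.948)²/172.948 = 25.1471
  (193 − 127.052)²/127.052 = 34.2312
χ² = 31.9667 + 43.5140 + 25.1471 + 34.2312 = 134.86
df = (2−1)(2−1) = 1. Since 134.86 > 5.024, reject the null hypothesis of independence at α = 0.025.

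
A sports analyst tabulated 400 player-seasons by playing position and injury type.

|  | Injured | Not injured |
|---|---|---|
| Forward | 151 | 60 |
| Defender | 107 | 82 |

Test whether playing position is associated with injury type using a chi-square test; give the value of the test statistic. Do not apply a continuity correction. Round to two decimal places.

Row totals: 211, 189. Column totals: 258, 142. Grand total N = 400.
Expected counts (row total × column total / N):
  Forward, Injured: 211×258/400 = 136.095
  Forward, Not injured: 211×142/400 = 74.905
  Defender, Injured: 189×258/400 = 121.905
  Defender, Not injured: 189×142/400 = 67.095
Contributions (O − E)²/E:
  (151 − 136.095)²/136.095 = 1.6324
  (60 − 74.905)²/74.905 = 2.9659
  (107 − 121.905)²/121.905 = 1.8224
  (82 − 67.095)²/67.095 = 3.3111
χ² = 1.6324 + 2.9659 + 1.8224 + 3.3111 = 9.73

9.73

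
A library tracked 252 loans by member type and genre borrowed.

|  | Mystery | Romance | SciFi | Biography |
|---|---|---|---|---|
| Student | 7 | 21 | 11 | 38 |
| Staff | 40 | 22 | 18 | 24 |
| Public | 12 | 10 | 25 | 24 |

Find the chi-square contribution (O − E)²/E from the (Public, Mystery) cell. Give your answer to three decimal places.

1.286

Row total (Public) = 71; column total (Mystery) = 59; N = 252.
Expected count E = 71 × 59 / 252 = 16.6230.
Contribution = (O − E)²/E = (12 − 16.6230)² / 16.6230 = 1.286.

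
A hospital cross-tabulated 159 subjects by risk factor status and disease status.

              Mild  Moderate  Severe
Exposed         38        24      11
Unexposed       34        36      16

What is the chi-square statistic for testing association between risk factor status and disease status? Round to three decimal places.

Row totals: 73, 86. Column totals: 72, 60, 27. Grand total N = 159.
Expected counts (row total × column total / N):
  Exposed, Mild: 73×72/159 = 33.0566
  Exposed, Moderate: 73×60/159 = 27.5472
  Exposed, Severe: 73×27/159 = 12.3962
  Unexposed, Mild: 86×72/159 = 38.9434
  Unexposed, Moderate: 86×60/159 = 32.4528
  Unexposed, Severe: 86×27/159 = 14.6038
Contributions (O − E)²/E:
  (38 − 33.0566)²/33.0566 = 0.7393
  (24 − 27.5472)²/27.5472 = 0.4568
  (11 − 12.3962)²/12.3962 = 0.1573
  (34 − 38.9434)²/38.9434 = 0.6275
  (36 − 32.4528)²/32.4528 = 0.3877
  (16 − 14.6038)²/14.6038 = 0.1335
χ² = 0.7393 + 0.4568 + 0.1573 + 0.6275 + 0.3877 + 0.1335 = 2.502

2.502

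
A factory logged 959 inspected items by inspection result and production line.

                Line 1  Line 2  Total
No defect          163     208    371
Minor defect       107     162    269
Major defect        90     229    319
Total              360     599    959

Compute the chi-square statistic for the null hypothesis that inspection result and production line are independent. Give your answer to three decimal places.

18.881

Grand total N = 959.
Expected counts (row total × column total / N):
  No defect, Line 1: 371×360/959 = 139.2701
  No defect, Line 2: 371×599/959 = 231.7299
  Minor defect, Line 1: 269×360/959 = 100.9802
  Minor defect, Line 2: 269×599/959 = 168.0198
  Major defect, Line 1: 319×360/959 = 119.7497
  Major defect, Line 2: 319×599/959 = 199.2503
Contributions (O − E)²/E:
  (163 − 139.2701)²/139.2701 = 4.0433
  (208 − 231.7299)²/231.7299 = 2.4300
  (107 − 100.9802)²/100.9802 = 0.3589
  (162 − 168.0198)²/168.0198 = 0.2157
  (90 − 119.7497)²/119.7497 = 7.3908
  (229 − 199.2503)²/199.2503 = 4.4419
χ² = 4.0433 + 2.4300 + 0.3589 + 0.2157 + 7.3908 + 4.4419 = 18.881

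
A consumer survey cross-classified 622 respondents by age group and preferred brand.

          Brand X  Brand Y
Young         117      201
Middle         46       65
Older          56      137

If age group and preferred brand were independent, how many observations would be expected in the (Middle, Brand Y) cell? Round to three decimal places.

Row total (Middle) = 111; column total (Brand Y) = 403; grand total N = 622.
Expected count = (row total × column total) / N = 111 × 403 / 622 = 71.918.

71.918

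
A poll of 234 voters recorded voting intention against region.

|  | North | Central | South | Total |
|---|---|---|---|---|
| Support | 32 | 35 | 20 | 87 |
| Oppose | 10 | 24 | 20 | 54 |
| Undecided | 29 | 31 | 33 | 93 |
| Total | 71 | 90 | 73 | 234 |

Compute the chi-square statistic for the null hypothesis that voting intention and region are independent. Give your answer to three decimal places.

7.925

Grand total N = 234.
Expected counts (row total × column total / N):
  Support, North: 87×71/234 = 26.3974
  Support, Central: 87×90/234 = 33.4615
  Support, South: 87×73/234 = 27.1410
  Oppose, North: 54×71/234 = 16.3846
  Oppose, Central: 54×90/234 = 20.7692
  Oppose, South: 54×73/234 = 16.8462
  Undecided, North: 93×71/234 = 28.2179
  Undecided, Central: 93×90/234 = 35.7692
  Undecided, South: 93×73/234 = 29.0128
Contributions (O − E)²/E:
  (32 − 26.3974)²/26.3974 = 1.1891
  (35 − 33.4615)²/33.4615 = 0.0707
  (20 − 27.1410)²/27.1410 = 1.8789
  (10 − 16.3846)²/16.3846 = 2.4879
  (24 − 20.7692)²/20.7692 = 0.5026
  (20 − 16.8462)²/16.8462 = 0.5904
  (29 − 28.2179)²/28.2179 = 0.0217
  (31 − 35.7692)²/35.7692 = 0.6359
  (33 − 29.0128)²/29.0128 = 0.5480
χ² = 1.1891 + 0.0707 + 1.8789 + 2.4879 + 0.5026 + 0.5904 + 0.0217 + 0.6359 + 0.5480 = 7.925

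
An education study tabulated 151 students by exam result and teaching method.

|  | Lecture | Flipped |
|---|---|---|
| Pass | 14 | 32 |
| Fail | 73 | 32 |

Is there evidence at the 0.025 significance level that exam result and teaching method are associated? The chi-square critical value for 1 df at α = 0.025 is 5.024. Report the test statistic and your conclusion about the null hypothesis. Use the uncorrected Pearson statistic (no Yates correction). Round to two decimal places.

Row totals: 46, 105. Column totals: 87, 64. Grand total N = 151.
Expected counts (row total × column total / N):
  Pass, Lecture: 46×87/151 = 26.503
  Pass, Flipped: 46×64/151 = 19.497
  Fail, Lecture: 105×87/151 = 60.497
  Fail, Flipped: 105×64/151 = 44.503
Contributions (O − E)²/E:
  (14 − 26.503)²/26.503 = 5.8984
  (32 − 19.497)²/19.497 = 8.0179
  (73 − 60.497)²/60.497 = 2.5840
  (32 − 44.503)²/44.503 = 3.5127
χ² = 5.8984 + 8.0179 + 2.5840 + 3.5127 = 20.01
df = (2−1)(2−1) = 1. Since 20.01 > 5.024, reject the null hypothesis of independence at α = 0.025.

20.01; reject H₀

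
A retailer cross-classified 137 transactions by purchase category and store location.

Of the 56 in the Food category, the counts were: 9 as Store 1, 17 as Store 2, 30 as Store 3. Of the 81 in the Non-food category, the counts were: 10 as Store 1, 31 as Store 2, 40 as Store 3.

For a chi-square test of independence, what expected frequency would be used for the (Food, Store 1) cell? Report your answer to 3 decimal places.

Row total (Food) = 56; column total (Store 1) = 19; grand total N = 137.
Expected count = (row total × column total) / N = 56 × 19 / 137 = 7.766.

7.766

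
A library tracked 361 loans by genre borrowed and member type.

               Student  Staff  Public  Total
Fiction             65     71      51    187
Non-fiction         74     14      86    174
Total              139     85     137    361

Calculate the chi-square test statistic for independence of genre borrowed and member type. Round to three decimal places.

Grand total N = 361.
Expected counts (row total × column total / N):
  Fiction, Student: 187×139/361 = 72.0028
  Fiction, Staff: 187×85/361 = 44.0305
  Fiction, Public: 187×137/361 = 70.9668
  Non-fiction, Student: 174×139/361 = 66.9972
  Non-fiction, Staff: 174×85/361 = 40.9695
  Non-fiction, Public: 174×137/361 = 66.0332
Contributions (O − E)²/E:
  (65 − 72.0028)²/72.0028 = 0.6811
  (71 − 44.0305)²/44.0305 = 16.5193
  (51 − 70.9668)²/70.9668 = 5.6177
  (74 − 66.9972)²/66.9972 = 0.7320
  (14 − 40.9695)²/40.9695 = 17.7535
  (86 − 66.0332)²/66.0332 = 6.0375
χ² = 0.6811 + 16.5193 + 5.6177 + 0.7320 + 17.7535 + 6.0375 = 47.341

47.341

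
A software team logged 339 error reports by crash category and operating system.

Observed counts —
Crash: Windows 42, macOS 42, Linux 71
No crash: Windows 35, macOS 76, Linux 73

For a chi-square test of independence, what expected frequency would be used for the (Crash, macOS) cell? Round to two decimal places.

53.95

Row total (Crash) = 155; column total (macOS) = 118; grand total N = 339.
Expected count = (row total × column total) / N = 155 × 118 / 339 = 53.95.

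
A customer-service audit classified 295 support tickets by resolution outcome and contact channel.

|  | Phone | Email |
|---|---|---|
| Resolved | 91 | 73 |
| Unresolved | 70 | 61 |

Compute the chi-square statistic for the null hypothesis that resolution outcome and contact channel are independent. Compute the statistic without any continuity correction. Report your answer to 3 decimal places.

0.124

Row totals: 164, 131. Column totals: 161, 134. Grand total N = 295.
Expected counts (row total × column total / N):
  Resolved, Phone: 164×161/295 = 89.5051
  Resolved, Email: 164×134/295 = 74.4949
  Unresolved, Phone: 131×161/295 = 71.4949
  Unresolved, Email: 131×134/295 = 59.5051
Contributions (O − E)²/E:
  (91 − 89.5051)²/89.5051 = 0.0250
  (73 − 74.4949)²/74.4949 = 0.0300
  (70 − 71.4949)²/71.4949 = 0.0313
  (61 − 59.5051)²/59.5051 = 0.0376
χ² = 0.0250 + 0.0300 + 0.0313 + 0.0376 = 0.124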